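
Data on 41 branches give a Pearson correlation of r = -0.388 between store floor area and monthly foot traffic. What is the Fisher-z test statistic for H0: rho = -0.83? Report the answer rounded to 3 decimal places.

Fisher z: atanh(-0.388) = -0.409443, atanh(-0.83) = -1.188136
z = (z_r − z_0)·√(n−3) = (-0.409443 − (-1.188136))·√38 = 0.778693 · 6.164414 = 4.800

4.800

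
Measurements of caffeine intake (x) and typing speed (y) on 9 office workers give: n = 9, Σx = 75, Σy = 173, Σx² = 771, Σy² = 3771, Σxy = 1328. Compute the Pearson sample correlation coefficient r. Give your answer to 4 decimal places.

S_xy = nΣxy − ΣxΣy = 9·1328 − 75·173 = 11952 − 12975 = -1023
S_xx = nΣx² − (Σx)² = 9·771 − 75² = 6939 − 5625 = 1314
S_yy = nΣy² − (Σy)² = 9·3771 − 173² = 33939 − 29929 = 4010
r = S_xy / √(S_xx·S_yy) = -1023 / √(1314·4010) = -1023 / √5269140 = -1023 / 2295.4607 = -0.4457

-0.4457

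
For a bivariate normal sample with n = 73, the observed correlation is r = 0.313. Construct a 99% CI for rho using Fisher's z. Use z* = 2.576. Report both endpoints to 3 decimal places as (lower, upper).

(0.016, 0.559)

Fisher z: z_r = atanh(r) = ½·ln((1+0.313)/(1−0.313)) = 0.323868
SE(z) = 1/√(n−3) = 1/√70 = 0.119523
99% ⇒ z* = 2.576; margin = 2.576·0.119523 = 0.307891
CI on z-scale: (0.015977, 0.631759)
Back-transform: tanh(0.015977) = 0.015976, tanh(0.631759) = 0.559262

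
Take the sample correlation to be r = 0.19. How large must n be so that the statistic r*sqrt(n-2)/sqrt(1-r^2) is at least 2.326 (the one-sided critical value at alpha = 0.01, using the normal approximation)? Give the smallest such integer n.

147

r√(n−2)/√(1−r²) ≥ 2.326  ⇔  n−2 ≥ (2.326)²·(1−r²)/r²
(1−r²)/r² = (1−0.0361)/0.0361 = 26.7008
n ≥ 2 + 5.410276·26.7008 = 2 + 144.4587 = 146.4587
⌈146.4587⌉ = 147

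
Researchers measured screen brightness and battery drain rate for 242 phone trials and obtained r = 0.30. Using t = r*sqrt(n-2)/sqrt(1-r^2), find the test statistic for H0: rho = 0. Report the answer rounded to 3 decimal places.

1 − r² = 1 − 0.0900 = 0.9100;  √(1−r²) = 0.953939
√(n−2) = √240 = 15.491933
t = r·√(n−2)/√(1−r²) = 0.30 · 15.491933 / 0.953939 = 4.872

4.872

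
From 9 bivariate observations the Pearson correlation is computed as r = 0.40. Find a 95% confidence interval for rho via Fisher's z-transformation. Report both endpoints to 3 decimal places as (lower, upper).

(-0.360, 0.841)

z_r = atanh(0.40) = 0.423649;  SE = 1/√(n−3) = 1/√6 = 0.408248
z-limits: 0.423649 ± 1.960·0.408248 = 0.423649 ± 0.800166 = [-0.376517, 1.223815]
ρ-limits: (tanh -0.376517, tanh 1.223815) = (-0.360, 0.841)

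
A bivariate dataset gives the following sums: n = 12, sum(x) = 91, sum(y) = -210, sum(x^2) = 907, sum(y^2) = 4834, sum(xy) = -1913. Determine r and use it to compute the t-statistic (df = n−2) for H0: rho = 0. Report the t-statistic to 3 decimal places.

-2.628

S_xy = nΣxy − ΣxΣy = 12·(-1913) − 91·(-210) = -22956 − (-19110) = -3846
S_xx = nΣx² − (Σx)² = 12·907 − 91² = 10884 − 8281 = 2603
S_yy = nΣy² − (Σy)² = 12·4834 − (-210)² = 58008 − 44100 = 13908
r = S_xy / √(S_xx·S_yy) = -3846 / √(2603·13908) = -3846 / √36202524 = -3846 / 6016.8533 = -0.6392
t = r·√(n−2)/√(1−r²) = -0.6392·√10 / √(1−0.408577) = -2.021328 / 0.769040 = -2.628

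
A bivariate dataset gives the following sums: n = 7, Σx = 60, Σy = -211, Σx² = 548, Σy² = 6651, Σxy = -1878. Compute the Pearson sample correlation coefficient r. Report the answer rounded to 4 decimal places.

S_xy = nΣxy − ΣxΣy = 7·(-1878) − 60·(-211) = -13146 − (-12660) = -486
S_xx = nΣx² − (Σx)² = 7·548 − 60² = 3836 − 3600 = 236
S_yy = nΣy² − (Σy)² = 7·6651 − (-211)² = 46557 − 44521 = 2036
r = S_xy / √(S_xx·S_yy) = -486 / √(236·2036) = -486 / √480496 = -486 / 693.1782 = -0.7011

-0.7011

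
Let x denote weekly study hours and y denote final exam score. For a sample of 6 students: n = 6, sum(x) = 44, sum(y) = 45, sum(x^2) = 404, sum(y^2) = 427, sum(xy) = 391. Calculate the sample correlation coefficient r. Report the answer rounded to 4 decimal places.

0.7150

S_xy = nΣxy − ΣxΣy = 6·391 − 44·45 = 2346 − 1980 = 366
S_xx = nΣx² − (Σx)² = 6·404 − 44² = 2424 − 1936 = 488
S_yy = nΣy² − (Σy)² = 6·427 − 45² = 2562 − 2025 = 537
r = S_xy / √(S_xx·S_yy) = 366 / √(488·537) = 366 / √262056 = 366 / 511.9141 = 0.7150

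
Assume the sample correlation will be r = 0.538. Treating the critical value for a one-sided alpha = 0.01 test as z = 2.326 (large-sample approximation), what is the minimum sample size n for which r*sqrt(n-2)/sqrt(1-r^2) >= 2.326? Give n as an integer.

Need r·√(n−2)/√(1−r²) ≥ 2.326
√(n−2) ≥ 2.326·√(1−0.289444) / 0.538 = 2.326·0.842945 / 0.538 = 3.6444
n−2 ≥ 13.2817  ⇒  n ≥ 15.2817
Smallest integer n = 16

16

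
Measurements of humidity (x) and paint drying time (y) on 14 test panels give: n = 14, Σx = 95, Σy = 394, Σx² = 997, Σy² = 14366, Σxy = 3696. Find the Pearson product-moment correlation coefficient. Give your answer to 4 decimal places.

0.9514

S_xy = nΣxy − ΣxΣy = 14·3696 − 95·394 = 51744 − 37430 = 14314
S_xx = nΣx² − (Σx)² = 14·997 − 95² = 13958 − 9025 = 4933
S_yy = nΣy² − (Σy)² = 14·14366 − 394² = 201124 − 155236 = 45888
r = S_xy / √(S_xx·S_yy) = 14314 / √(4933·45888) = 14314 / √226365504 = 14314 / 15045.4479 = 0.9514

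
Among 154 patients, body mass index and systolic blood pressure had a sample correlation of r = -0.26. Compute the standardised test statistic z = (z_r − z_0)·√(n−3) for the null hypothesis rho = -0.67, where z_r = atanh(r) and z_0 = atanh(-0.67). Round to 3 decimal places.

6.693

Fisher z: atanh(-0.26) = -0.266108, atanh(-0.67) = -0.810743
z = (z_r − z_0)·√(n−3) = (-0.266108 − (-0.810743))·√151 = 0.544635 · 12.288206 = 6.693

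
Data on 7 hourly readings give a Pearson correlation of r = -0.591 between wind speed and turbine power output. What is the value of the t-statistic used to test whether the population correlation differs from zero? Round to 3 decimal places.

1 − r² = 1 − 0.349281 = 0.650719;  √(1−r²) = 0.806672
√(n−2) = √5 = 2.236068
t = r·√(n−2)/√(1−r²) = -0.591 · 2.236068 / 0.806672 = -1.638

-1.638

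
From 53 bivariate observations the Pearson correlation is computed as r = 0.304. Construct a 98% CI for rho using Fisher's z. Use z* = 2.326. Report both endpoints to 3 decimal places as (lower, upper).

(-0.015, 0.567)

z_r = atanh(0.304) = 0.313921;  SE = 1/√(n−3) = 1/√50 = 0.141421
z-limits: 0.313921 ± 2.326·0.141421 = 0.313921 ± 0.328945 = [-0.015024, 0.642866]
ρ-limits: (tanh -0.015024, tanh 0.642866) = (-0.015, 0.567)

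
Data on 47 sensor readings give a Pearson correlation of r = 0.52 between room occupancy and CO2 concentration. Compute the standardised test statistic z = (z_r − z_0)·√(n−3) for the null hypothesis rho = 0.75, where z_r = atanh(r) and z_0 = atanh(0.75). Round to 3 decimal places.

Fisher z: atanh(0.52) = 0.576340, atanh(0.75) = 0.972955
z = (z_r − z_0)·√(n−3) = (0.576340 − 0.972955)·√44 = -0.396615 · 6.633250 = -2.631

-2.631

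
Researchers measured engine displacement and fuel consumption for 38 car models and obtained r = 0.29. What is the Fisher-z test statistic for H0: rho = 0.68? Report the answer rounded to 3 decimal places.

-3.139

z_r = atanh(0.29) = 0.298566,  z_0 = atanh(0.68) = 0.829114
SE = 1/√(n−3) = 1/√35 = 0.169031
z = (z_r − z_0)/SE = (0.298566 − 0.829114) / 0.169031 = -0.530548 / 0.169031 = -3.139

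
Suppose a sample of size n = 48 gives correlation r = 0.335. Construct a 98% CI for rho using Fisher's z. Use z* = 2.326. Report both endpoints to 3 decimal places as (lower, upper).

Fisher z: z_r = atanh(r) = ½·ln((1+0.335)/(1−0.335)) = 0.348450
SE(z) = 1/√(n−3) = 1/√45 = 0.149071
98% ⇒ z* = 2.326; margin = 2.326·0.149071 = 0.346739
CI on z-scale: (0.001711, 0.695189)
Back-transform: tanh(0.001711) = 0.001711, tanh(0.695189) = 0.601305

(0.002, 0.601)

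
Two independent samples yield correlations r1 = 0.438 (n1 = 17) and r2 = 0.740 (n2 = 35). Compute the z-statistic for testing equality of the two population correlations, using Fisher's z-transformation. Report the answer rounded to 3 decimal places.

Fisher z-transforms: z1 = atanh(0.438) = 0.469753, z2 = atanh(0.740) = 0.950479; difference d = -0.480726
Var(d) = 1/14 + 1/32 = 0.0714286 + 0.0312500 = 0.1026786
z = d/√Var(d) = -0.480726 / √0.1026786 = -0.480726 / 0.320435 = -1.500

-1.500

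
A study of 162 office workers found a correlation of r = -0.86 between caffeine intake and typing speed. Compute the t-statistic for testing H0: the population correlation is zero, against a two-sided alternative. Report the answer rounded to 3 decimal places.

-21.318

t = r·√(n−2) / √(1−r²) with r = -0.86, n = 162
  = -0.86·√160 / √(1 − 0.7396)
  = -0.86·12.649111 / 0.510294
  = -10.878235 / 0.510294 = -21.318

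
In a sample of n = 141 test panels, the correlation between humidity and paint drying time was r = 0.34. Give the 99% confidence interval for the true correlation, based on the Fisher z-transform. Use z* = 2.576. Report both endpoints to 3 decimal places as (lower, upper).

(0.134, 0.518)

Fisher z: z_r = atanh(r) = ½·ln((1+0.34)/(1−0.34)) = 0.354093
SE(z) = 1/√(n−3) = 1/√138 = 0.085126
99% ⇒ z* = 2.576; margin = 2.576·0.085126 = 0.219285
CI on z-scale: (0.134808, 0.573378)
Back-transform: tanh(0.134808) = 0.133997, tanh(0.573378) = 0.517836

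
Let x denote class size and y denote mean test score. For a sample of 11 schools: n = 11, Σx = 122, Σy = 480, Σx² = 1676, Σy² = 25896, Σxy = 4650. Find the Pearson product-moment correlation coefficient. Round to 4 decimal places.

Numerator: nΣxy − (Σx)(Σy) = 11·4650 − (122)(480) = -7410
Denominator: √[(nΣx²−(Σx)²)(nΣy²−(Σy)²)]
  nΣx²−(Σx)² = 11·1676 − 14884 = 3552;  nΣy²−(Σy)² = 11·25896 − 230400 = 54456
  √(3552·54456) = √193427712 = 13907.8292
r = -7410 / 13907.8292 = -0.5328

-0.5328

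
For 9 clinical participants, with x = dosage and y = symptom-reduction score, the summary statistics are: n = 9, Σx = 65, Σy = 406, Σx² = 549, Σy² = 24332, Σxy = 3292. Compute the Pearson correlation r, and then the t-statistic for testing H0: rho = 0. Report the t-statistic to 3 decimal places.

1.611

Numerator: nΣxy − (Σx)(Σy) = 9·3292 − (65)(406) = 3238
Denominator: √[(nΣx²−(Σx)²)(nΣy²−(Σy)²)]
  nΣx²−(Σx)² = 9·549 − 4225 = 716;  nΣy²−(Σy)² = 9·24332 − 164836 = 54152
  √(716·54152) = √38772832 = 6226.7834
r = 3238 / 6226.7834 = 0.5200
t = r·√(n−2)/√(1−r²) = 0.5200·√7 / √(1−0.270400) = 1.375791 / 0.854166 = 1.611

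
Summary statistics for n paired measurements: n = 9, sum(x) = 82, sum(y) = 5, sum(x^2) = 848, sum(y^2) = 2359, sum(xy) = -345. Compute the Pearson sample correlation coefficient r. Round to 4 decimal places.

S_xy = nΣxy − ΣxΣy = 9·(-345) − 82·5 = -3105 − 410 = -3515
S_xx = nΣx² − (Σx)² = 9·848 − 82² = 7632 − 6724 = 908
S_yy = nΣy² − (Σy)² = 9·2359 − 5² = 21231 − 25 = 21206
r = S_xy / √(S_xx·S_yy) = -3515 / √(908·21206) = -3515 / √19255048 = -3515 / 4388.0574 = -0.8010

-0.8010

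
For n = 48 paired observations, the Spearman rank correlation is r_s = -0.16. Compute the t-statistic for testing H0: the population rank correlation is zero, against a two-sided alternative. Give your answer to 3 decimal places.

-1.099

1 − r_s² = 1 − 0.0256 = 0.9744;  √(1−r_s²) = 0.987117
√(n−2) = √46 = 6.782330
t = r_s·√(n−2)/√(1−r_s²) = -0.16 · 6.782330 / 0.987117 = -1.099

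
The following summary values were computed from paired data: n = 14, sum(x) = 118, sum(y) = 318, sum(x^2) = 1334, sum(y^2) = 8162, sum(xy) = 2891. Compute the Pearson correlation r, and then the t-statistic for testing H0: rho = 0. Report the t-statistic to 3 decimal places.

1.394

Numerator: nΣxy − (Σx)(Σy) = 14·2891 − (118)(318) = 2950
Denominator: √[(nΣx²−(Σx)²)(nΣy²−(Σy)²)]
  nΣx²−(Σx)² = 14·1334 − 13924 = 4752;  nΣy²−(Σy)² = 14·8162 − 101124 = 13144
  √(4752·13144) = √62460288 = 7903.1821
r = 2950 / 7903.1821 = 0.3733
t = r·√(n−2)/√(1−r²) = 0.3733·√12 / √(1−0.139353) = 1.293149 / 0.927711 = 1.394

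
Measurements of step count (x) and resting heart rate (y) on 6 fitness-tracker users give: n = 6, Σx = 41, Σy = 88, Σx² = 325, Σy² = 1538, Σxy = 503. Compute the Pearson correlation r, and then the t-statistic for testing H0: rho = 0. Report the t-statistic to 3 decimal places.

-5.220

S_xy = nΣxy − ΣxΣy = 6·503 − 41·88 = 3018 − 3608 = -590
S_xx = nΣx² − (Σx)² = 6·325 − 41² = 1950 − 1681 = 269
S_yy = nΣy² − (Σy)² = 6·1538 − 88² = 9228 − 7744 = 1484
r = S_xy / √(S_xx·S_yy) = -590 / √(269·1484) = -590 / √399196 = -590 / 631.8196 = -0.9338
t = r·√(n−2)/√(1−r²) = -0.9338·√4 / √(1−0.871982) = -1.867600 / 0.357796 = -5.220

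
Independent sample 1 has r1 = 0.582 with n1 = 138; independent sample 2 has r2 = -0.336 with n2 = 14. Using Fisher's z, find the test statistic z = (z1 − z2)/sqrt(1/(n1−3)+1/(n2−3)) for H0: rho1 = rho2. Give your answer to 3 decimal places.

3.237

z1 = atanh(0.582) = 0.665482,  z2 = atanh(-0.336) = -0.349577
SE = √(1/(n1−3) + 1/(n2−3)) = √(1/135 + 1/11) = √(0.0074074 + 0.0909091) = √0.0983165 = 0.313555
z = (z1 − z2)/SE = (0.665482 − (-0.349577)) / 0.313555 = 1.015059 / 0.313555 = 3.237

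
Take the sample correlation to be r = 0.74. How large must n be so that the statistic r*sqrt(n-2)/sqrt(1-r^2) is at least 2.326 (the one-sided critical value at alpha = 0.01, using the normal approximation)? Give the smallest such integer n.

7

r√(n−2)/√(1−r²) ≥ 2.326  ⇔  n−2 ≥ (2.326)²·(1−r²)/r²
(1−r²)/r² = (1−0.5476)/0.5476 = 0.8262
n ≥ 2 + 5.410276·0.8262 = 2 + 4.4700 = 6.4700
⌈6.4700⌉ = 7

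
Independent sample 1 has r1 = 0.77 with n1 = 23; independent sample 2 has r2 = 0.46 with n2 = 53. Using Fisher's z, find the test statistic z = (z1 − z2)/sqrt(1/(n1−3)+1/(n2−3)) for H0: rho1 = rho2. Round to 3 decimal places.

Fisher z-transforms: z1 = atanh(0.77) = 1.020328, z2 = atanh(0.46) = 0.497311; difference d = 0.523017
Var(d) = 1/20 + 1/50 = 0.0500000 + 0.0200000 = 0.0700000
z = d/√Var(d) = 0.523017 / √0.0700000 = 0.523017 / 0.264575 = 1.977

1.977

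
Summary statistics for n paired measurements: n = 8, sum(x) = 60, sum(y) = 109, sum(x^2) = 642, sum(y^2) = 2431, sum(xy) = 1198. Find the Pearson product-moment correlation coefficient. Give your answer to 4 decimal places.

0.8929

S_xy = nΣxy − ΣxΣy = 8·1198 − 60·109 = 9584 − 6540 = 3044
S_xx = nΣx² − (Σx)² = 8·642 − 60² = 5136 − 3600 = 1536
S_yy = nΣy² − (Σy)² = 8·2431 − 109² = 19448 − 11881 = 7567
r = S_xy / √(S_xx·S_yy) = 3044 / √(1536·7567) = 3044 / √11622912 = 3044 / 3409.2392 = 0.8929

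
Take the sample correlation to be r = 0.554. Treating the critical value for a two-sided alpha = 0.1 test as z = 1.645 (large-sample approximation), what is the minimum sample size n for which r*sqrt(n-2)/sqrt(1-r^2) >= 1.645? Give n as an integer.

9

Need r·√(n−2)/√(1−r²) ≥ 1.645
√(n−2) ≥ 1.645·√(1−0.306916) / 0.554 = 1.645·0.832517 / 0.554 = 2.4720
n−2 ≥ 6.1108  ⇒  n ≥ 8.1108
Smallest integer n = 9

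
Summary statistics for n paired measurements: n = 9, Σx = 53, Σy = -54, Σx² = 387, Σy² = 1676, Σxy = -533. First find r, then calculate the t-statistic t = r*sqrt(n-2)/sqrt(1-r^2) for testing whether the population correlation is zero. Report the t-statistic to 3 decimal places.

-2.425

Numerator: nΣxy − (Σx)(Σy) = 9·(-533) − (53)(-54) = -1935
Denominator: √[(nΣx²−(Σx)²)(nΣy²−(Σy)²)]
  nΣx²−(Σx)² = 9·387 − 2809 = 674;  nΣy²−(Σy)² = 9·1676 − 2916 = 12168
  √(674·12168) = √8201232 = 2863.7793
r = -1935 / 2863.7793 = -0.6757
t = r·√(n−2)/√(1−r²) = -0.6757·√7 / √(1−0.456570) = -1.787734 / 0.737177 = -2.425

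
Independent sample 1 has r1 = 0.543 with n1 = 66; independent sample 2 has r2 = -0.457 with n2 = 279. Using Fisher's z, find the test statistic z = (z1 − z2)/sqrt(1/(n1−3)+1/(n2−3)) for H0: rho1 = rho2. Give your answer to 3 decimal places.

7.892

z1 = atanh(0.543) = 0.608400,  z2 = atanh(-0.457) = -0.493513
SE = √(1/(n1−3) + 1/(n2−3)) = √(1/63 + 1/276) = √(0.0158730 + 0.0036232) = √0.0194962 = 0.139629
z = (z1 − z2)/SE = (0.608400 − (-0.493513)) / 0.139629 = 1.101913 / 0.139629 = 7.892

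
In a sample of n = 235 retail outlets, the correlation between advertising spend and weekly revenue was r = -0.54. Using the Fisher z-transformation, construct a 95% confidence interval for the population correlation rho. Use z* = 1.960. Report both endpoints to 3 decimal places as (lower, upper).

(-0.625, -0.443)

Fisher z: z_r = atanh(r) = ½·ln((1+(-0.54))/(1−(-0.54))) = -0.604156
SE(z) = 1/√(n−3) = 1/√232 = 0.065653
95% ⇒ z* = 1.960; margin = 1.960·0.065653 = 0.128680
CI on z-scale: (-0.732836, -0.475476)
Back-transform: tanh(-0.732836) = -0.624797, tanh(-0.475476) = -0.442613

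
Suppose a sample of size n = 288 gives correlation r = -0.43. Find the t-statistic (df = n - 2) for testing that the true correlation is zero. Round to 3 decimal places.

-8.055

1 − r² = 1 − 0.1849 = 0.8151;  √(1−r²) = 0.902829
√(n−2) = √286 = 16.911535
t = r·√(n−2)/√(1−r²) = -0.43 · 16.911535 / 0.902829 = -8.055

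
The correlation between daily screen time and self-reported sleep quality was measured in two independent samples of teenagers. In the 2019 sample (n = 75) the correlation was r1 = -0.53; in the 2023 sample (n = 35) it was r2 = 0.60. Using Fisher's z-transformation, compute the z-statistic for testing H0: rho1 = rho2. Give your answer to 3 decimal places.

-6.040

Fisher z-transforms: z1 = atanh(-0.53) = -0.590145, z2 = atanh(0.60) = 0.693147; difference d = -1.283292
Var(d) = 1/72 + 1/32 = 0.0138889 + 0.0312500 = 0.0451389
z = d/√Var(d) = -1.283292 / √0.0451389 = -1.283292 / 0.212459 = -6.040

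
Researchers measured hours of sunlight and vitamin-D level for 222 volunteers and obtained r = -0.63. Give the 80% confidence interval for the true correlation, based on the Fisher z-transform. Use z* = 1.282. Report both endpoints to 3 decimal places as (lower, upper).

(-0.679, -0.575)

Fisher z: z_r = atanh(r) = ½·ln((1+(-0.63))/(1−(-0.63))) = -0.741416
SE(z) = 1/√(n−3) = 1/√219 = 0.067574
80% ⇒ z* = 1.282; margin = 1.282·0.067574 = 0.086630
CI on z-scale: (-0.828046, -0.654786)
Back-transform: tanh(-0.828046) = -0.679425, tanh(-0.654786) = -0.574883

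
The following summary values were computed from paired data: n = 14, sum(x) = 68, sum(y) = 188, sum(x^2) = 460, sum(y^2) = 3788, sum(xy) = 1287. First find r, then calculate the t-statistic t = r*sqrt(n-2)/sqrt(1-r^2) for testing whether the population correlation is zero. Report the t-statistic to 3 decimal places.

8.340

Numerator: nΣxy − (Σx)(Σy) = 14·1287 − (68)(188) = 5234
Denominator: √[(nΣx²−(Σx)²)(nΣy²−(Σy)²)]
  nΣx²−(Σx)² = 14·460 − 4624 = 1816;  nΣy²−(Σy)² = 14·3788 − 35344 = 17688
  √(1816·17688) = √32121408 = 5667.5751
r = 5234 / 5667.5751 = 0.9235
t = r·√(n−2)/√(1−r²) = 0.9235·√12 / √(1−0.852852) = 3.199098 / 0.383599 = 8.340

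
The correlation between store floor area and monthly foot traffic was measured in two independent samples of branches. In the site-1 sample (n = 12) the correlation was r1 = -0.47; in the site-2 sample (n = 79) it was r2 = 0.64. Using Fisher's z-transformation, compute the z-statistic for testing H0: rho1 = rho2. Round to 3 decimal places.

-3.598

Fisher z-transforms: z1 = atanh(-0.47) = -0.510070, z2 = atanh(0.64) = 0.758174; difference d = -1.268244
Var(d) = 1/9 + 1/76 = 0.1111111 + 0.0131579 = 0.1242690
z = d/√Var(d) = -1.268244 / √0.1242690 = -1.268244 / 0.352518 = -3.598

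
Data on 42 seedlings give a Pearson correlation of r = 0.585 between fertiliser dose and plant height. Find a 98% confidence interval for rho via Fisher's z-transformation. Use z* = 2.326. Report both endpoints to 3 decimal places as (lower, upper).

(0.289, 0.779)

z_r = atanh(0.585) = 0.670031;  SE = 1/√(n−3) = 1/√39 = 0.160128
z-limits: 0.670031 ± 2.326·0.160128 = 0.670031 ± 0.372458 = [0.297573, 1.042489]
ρ-limits: (tanh 0.297573, tanh 1.042489) = (0.289, 0.779)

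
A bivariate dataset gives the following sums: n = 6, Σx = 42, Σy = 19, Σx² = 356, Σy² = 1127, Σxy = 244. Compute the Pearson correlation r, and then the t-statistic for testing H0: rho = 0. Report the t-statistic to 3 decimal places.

Numerator: nΣxy − (Σx)(Σy) = 6·244 − (42)(19) = 666
Denominator: √[(nΣx²−(Σx)²)(nΣy²−(Σy)²)]
  nΣx²−(Σx)² = 6·356 − 1764 = 372;  nΣy²−(Σy)² = 6·1127 − 361 = 6401
  √(372·6401) = √2381172 = 1543.1047
r = 666 / 1543.1047 = 0.4316
t = r·√(n−2)/√(1−r²) = 0.4316·√4 / √(1−0.186279) = 0.863200 / 0.902065 = 0.957

0.957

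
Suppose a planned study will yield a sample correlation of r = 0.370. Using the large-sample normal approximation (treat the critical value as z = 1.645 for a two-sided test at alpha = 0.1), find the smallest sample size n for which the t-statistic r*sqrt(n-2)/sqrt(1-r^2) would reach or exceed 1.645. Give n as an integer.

Need r·√(n−2)/√(1−r²) ≥ 1.645
√(n−2) ≥ 1.645·√(1−0.136900) / 0.370 = 1.645·0.929032 / 0.370 = 4.1304
n−2 ≥ 17.0602  ⇒  n ≥ 19.0602
Smallest integer n = 20

20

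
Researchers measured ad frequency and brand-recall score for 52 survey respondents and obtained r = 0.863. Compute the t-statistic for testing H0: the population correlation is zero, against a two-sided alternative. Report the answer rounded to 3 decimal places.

12.079

t = r·√(n−2) / √(1−r²) with r = 0.863, n = 52
  = 0.863·√50 / √(1 − 0.744769)
  = 0.863·7.071068 / 0.505204
  = 6.102332 / 0.505204 = 12.079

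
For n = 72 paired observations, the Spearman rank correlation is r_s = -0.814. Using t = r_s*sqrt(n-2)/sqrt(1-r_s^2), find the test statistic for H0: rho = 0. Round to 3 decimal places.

t = r_s·√(n−2) / √(1−r_s²) with r_s = -0.814, n = 72
  = -0.814·√70 / √(1 − 0.662596)
  = -0.814·8.366600 / 0.580865
  = -6.810412 / 0.580865 = -11.725

-11.725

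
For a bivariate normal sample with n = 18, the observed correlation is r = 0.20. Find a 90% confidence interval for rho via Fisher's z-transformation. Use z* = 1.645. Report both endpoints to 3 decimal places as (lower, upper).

Fisher z: z_r = atanh(r) = ½·ln((1+0.20)/(1−0.20)) = 0.202733
SE(z) = 1/√(n−3) = 1/√15 = 0.258199
90% ⇒ z* = 1.645; margin = 1.645·0.258199 = 0.424737
CI on z-scale: (-0.222004, 0.627470)
Back-transform: tanh(-0.222004) = -0.218427, tanh(0.627470) = 0.556308

(-0.218, 0.556)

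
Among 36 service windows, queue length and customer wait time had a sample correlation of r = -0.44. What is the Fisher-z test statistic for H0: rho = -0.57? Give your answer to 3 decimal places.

z_r = atanh(-0.44) = -0.472231,  z_0 = atanh(-0.57) = -0.647523
SE = 1/√(n−3) = 1/√33 = 0.174078
z = (z_r − z_0)/SE = (-0.472231 − (-0.647523)) / 0.174078 = 0.175292 / 0.174078 = 1.007

1.007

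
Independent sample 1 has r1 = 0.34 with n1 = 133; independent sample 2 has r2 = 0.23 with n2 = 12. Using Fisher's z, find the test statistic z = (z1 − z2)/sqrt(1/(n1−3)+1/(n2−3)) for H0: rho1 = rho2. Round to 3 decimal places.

0.348

Fisher z-transforms: z1 = atanh(0.34) = 0.354093, z2 = atanh(0.23) = 0.234189; difference d = 0.119904
Var(d) = 1/130 + 1/9 = 0.0076923 + 0.1111111 = 0.1188034
z = d/√Var(d) = 0.119904 / √0.1188034 = 0.119904 / 0.344679 = 0.348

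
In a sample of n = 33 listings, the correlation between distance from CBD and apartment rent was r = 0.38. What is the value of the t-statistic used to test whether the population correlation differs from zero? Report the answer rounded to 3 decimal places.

t = r·√(n−2) / √(1−r²) with r = 0.38, n = 33
  = 0.38·√31 / √(1 − 0.1444)
  = 0.38·5.567764 / 0.924986
  = 2.115750 / 0.924986 = 2.287

2.287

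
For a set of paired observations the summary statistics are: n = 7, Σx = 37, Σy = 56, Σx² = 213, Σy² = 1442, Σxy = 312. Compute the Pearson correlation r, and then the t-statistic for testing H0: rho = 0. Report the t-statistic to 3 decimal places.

Numerator: nΣxy − (Σx)(Σy) = 7·312 − (37)(56) = 112
Denominator: √[(nΣx²−(Σx)²)(nΣy²−(Σy)²)]
  nΣx²−(Σx)² = 7·213 − 1369 = 122;  nΣy²−(Σy)² = 7·1442 − 3136 = 6958
  √(122·6958) = √848876 = 921.3447
r = 112 / 921.3447 = 0.1216
t = r·√(n−2)/√(1−r²) = 0.1216·√5 / √(1−0.014787) = 0.271906 / 0.992579 = 0.274

0.274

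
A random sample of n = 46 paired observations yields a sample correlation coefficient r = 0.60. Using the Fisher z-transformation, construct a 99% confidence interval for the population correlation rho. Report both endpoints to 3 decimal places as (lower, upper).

(0.292, 0.795)

Fisher z: z_r = atanh(r) = ½·ln((1+0.60)/(1−0.60)) = 0.693147
SE(z) = 1/√(n−3) = 1/√43 = 0.152499
99% ⇒ z* = 2.576; margin = 2.576·0.152499 = 0.392837
CI on z-scale: (0.300310, 1.085984)
Back-transform: tanh(0.300310) = 0.291596, tanh(1.085984) = 0.795408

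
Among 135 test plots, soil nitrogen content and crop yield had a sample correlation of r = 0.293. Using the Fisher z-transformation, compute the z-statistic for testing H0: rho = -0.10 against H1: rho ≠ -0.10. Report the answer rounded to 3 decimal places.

4.621

Fisher z: atanh(0.293) = 0.301845, atanh(-0.10) = -0.100335
z = (z_r − z_0)·√(n−3) = (0.301845 − (-0.100335))·√132 = 0.402180 · 11.489125 = 4.621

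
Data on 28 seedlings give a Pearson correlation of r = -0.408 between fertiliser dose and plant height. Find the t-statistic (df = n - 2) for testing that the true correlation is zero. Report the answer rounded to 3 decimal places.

-2.279

1 − r² = 1 − 0.166464 = 0.833536;  √(1−r²) = 0.912982
√(n−2) = √26 = 5.099020
t = r·√(n−2)/√(1−r²) = -0.408 · 5.099020 / 0.912982 = -2.279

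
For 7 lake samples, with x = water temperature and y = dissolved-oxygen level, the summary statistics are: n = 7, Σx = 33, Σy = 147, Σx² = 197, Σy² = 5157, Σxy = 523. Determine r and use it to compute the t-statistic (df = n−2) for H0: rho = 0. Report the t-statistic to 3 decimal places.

-1.594

Numerator: nΣxy − (Σx)(Σy) = 7·523 − (33)(147) = -1190
Denominator: √[(nΣx²−(Σx)²)(nΣy²−(Σy)²)]
  nΣx²−(Σx)² = 7·197 − 1089 = 290;  nΣy²−(Σy)² = 7·5157 − 21609 = 14490
  √(290·14490) = √4202100 = 2049.9024
r = -1190 / 2049.9024 = -0.5805
t = r·√(n−2)/√(1−r²) = -0.5805·√5 / √(1−0.336980) = -1.298037 / 0.814260 = -1.594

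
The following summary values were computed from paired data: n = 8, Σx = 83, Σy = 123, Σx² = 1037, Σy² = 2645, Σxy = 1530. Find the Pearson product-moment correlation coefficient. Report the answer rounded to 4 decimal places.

Numerator: nΣxy − (Σx)(Σy) = 8·1530 − (83)(123) = 2031
Denominator: √[(nΣx²−(Σx)²)(nΣy²−(Σy)²)]
  nΣx²−(Σx)² = 8·1037 − 6889 = 1407;  nΣy²−(Σy)² = 8·2645 − 15129 = 6031
  √(1407·6031) = √8485617 = 2913.0082
r = 2031 / 2913.0082 = 0.6972

0.6972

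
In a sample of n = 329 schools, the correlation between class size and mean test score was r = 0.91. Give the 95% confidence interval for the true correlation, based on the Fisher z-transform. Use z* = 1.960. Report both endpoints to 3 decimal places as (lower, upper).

(0.889, 0.927)

Fisher z: z_r = atanh(r) = ½·ln((1+0.91)/(1−0.91)) = 1.527524
SE(z) = 1/√(n−3) = 1/√326 = 0.055385
95% ⇒ z* = 1.960; margin = 1.960·0.055385 = 0.108555
CI on z-scale: (1.418969, 1.636079)
Back-transform: tanh(1.418969) = 0.889384, tanh(1.636079) = 0.926922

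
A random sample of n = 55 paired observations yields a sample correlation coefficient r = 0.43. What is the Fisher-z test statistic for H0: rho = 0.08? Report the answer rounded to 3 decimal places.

2.738

z_r = atanh(0.43) = 0.459897,  z_0 = atanh(0.08) = 0.080171
SE = 1/√(n−3) = 1/√52 = 0.138675
z = (z_r − z_0)/SE = (0.459897 − 0.080171) / 0.138675 = 0.379726 / 0.138675 = 2.738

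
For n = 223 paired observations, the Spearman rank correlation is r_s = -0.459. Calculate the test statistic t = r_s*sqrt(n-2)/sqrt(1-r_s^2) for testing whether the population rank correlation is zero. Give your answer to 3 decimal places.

1 − r_s² = 1 − 0.210681 = 0.789319;  √(1−r_s²) = 0.888436
√(n−2) = √221 = 14.866069
t = r_s·√(n−2)/√(1−r_s²) = -0.459 · 14.866069 / 0.888436 = -7.680

-7.680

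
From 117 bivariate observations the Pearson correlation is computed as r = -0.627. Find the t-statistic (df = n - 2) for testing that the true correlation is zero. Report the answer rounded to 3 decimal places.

1 − r² = 1 − 0.393129 = 0.606871;  √(1−r²) = 0.779019
√(n−2) = √115 = 10.723805
t = r·√(n−2)/√(1−r²) = -0.627 · 10.723805 / 0.779019 = -8.631

-8.631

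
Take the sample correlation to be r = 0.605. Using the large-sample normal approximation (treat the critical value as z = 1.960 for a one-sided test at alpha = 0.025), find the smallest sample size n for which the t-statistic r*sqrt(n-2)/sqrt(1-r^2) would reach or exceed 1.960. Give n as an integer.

9

r√(n−2)/√(1−r²) ≥ 1.960  ⇔  n−2 ≥ (1.960)²·(1−r²)/r²
(1−r²)/r² = (1−0.366025)/0.366025 = 1.7321
n ≥ 2 + 3.8416·1.7321 = 2 + 6.6540 = 8.6540
⌈8.6540⌉ = 9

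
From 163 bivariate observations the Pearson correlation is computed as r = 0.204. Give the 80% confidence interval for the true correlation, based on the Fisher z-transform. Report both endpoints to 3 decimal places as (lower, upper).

Fisher z: z_r = atanh(r) = ½·ln((1+0.204)/(1−0.204)) = 0.206903
SE(z) = 1/√(n−3) = 1/√160 = 0.079057
80% ⇒ z* = 1.282; margin = 1.282·0.079057 = 0.101351
CI on z-scale: (0.105552, 0.308254)
Back-transform: tanh(0.105552) = 0.105162, tanh(0.308254) = 0.298848

(0.105, 0.299)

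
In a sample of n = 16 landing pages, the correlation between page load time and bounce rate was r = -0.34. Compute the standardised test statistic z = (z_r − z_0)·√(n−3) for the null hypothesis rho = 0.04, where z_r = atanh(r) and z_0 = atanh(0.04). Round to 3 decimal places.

Fisher z: atanh(-0.34) = -0.354093, atanh(0.04) = 0.040021
z = (z_r − z_0)·√(n−3) = (-0.354093 − 0.040021)·√13 = -0.394114 · 3.605551 = -1.421

-1.421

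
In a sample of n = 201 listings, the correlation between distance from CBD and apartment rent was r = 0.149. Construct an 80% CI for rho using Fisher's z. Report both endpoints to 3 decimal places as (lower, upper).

(0.059, 0.237)

Fisher z: z_r = atanh(r) = ½·ln((1+0.149)/(1−0.149)) = 0.150118
SE(z) = 1/√(n−3) = 1/√198 = 0.071067
80% ⇒ z* = 1.282; margin = 1.282·0.071067 = 0.091108
CI on z-scale: (0.059010, 0.241226)
Back-transform: tanh(0.059010) = 0.058942, tanh(0.241226) = 0.236653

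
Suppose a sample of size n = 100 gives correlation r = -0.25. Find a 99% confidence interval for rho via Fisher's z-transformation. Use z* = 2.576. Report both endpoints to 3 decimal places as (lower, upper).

z_r = atanh(-0.25) = -0.255413;  SE = 1/√(n−3) = 1/√97 = 0.101535
z-limits: -0.255413 ± 2.576·0.101535 = -0.255413 ± 0.261554 = [-0.516967, 0.006141]
ρ-limits: (tanh -0.516967, tanh 0.006141) = (-0.475, 0.006)

(-0.475, 0.006)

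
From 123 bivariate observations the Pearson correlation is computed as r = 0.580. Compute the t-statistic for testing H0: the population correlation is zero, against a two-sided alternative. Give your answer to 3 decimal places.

1 − r² = 1 − 0.336400 = 0.663600;  √(1−r²) = 0.814616
√(n−2) = √121 = 11.000000
t = r·√(n−2)/√(1−r²) = 0.580 · 11.000000 / 0.814616 = 7.832

7.832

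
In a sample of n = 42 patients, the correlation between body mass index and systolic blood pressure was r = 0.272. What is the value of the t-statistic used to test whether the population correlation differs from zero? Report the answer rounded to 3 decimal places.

t = r·√(n−2) / √(1−r²) with r = 0.272, n = 42
  = 0.272·√40 / √(1 − 0.073984)
  = 0.272·6.324555 / 0.962297
  = 1.720279 / 0.962297 = 1.788

1.788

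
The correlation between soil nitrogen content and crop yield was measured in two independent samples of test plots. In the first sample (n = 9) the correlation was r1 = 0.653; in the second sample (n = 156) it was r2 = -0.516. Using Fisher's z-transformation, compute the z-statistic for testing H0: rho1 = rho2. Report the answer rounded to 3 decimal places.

z1 = atanh(0.653) = 0.780511,  z2 = atanh(-0.516) = -0.570873
SE = √(1/(n1−3) + 1/(n2−3)) = √(1/6 + 1/153) = √(0.1666667 + 0.0065359) = √0.1732026 = 0.416176
z = (z1 − z2)/SE = (0.780511 − (-0.570873)) / 0.416176 = 1.351384 / 0.416176 = 3.247

3.247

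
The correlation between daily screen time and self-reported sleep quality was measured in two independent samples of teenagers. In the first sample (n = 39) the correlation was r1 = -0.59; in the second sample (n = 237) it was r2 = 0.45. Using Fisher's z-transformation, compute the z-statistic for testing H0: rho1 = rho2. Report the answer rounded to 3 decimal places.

-6.493

z1 = atanh(-0.59) = -0.677666,  z2 = atanh(0.45) = 0.484700
SE = √(1/(n1−3) + 1/(n2−3)) = √(1/36 + 1/234) = √(0.0277778 + 0.0042735) = √0.0320513 = 0.179029
z = (z1 − z2)/SE = (-0.677666 − 0.484700) / 0.179029 = -1.162366 / 0.179029 = -6.493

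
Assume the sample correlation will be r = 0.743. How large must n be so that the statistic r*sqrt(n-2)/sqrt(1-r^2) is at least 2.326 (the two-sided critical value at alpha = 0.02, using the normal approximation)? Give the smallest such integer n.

r√(n−2)/√(1−r²) ≥ 2.326  ⇔  n−2 ≥ (2.326)²·(1−r²)/r²
(1−r²)/r² = (1−0.552049)/0.552049 = 0.8114
n ≥ 2 + 5.410276·0.8114 = 2 + 4.3899 = 6.3899
⌈6.3899⌉ = 7

7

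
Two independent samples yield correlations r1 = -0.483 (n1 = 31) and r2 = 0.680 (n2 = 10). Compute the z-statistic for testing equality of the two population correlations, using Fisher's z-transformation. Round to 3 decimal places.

-3.209

z1 = atanh(-0.483) = -0.526890,  z2 = atanh(0.680) = 0.829114
SE = √(1/(n1−3) + 1/(n2−3)) = √(1/28 + 1/7) = √(0.0357143 + 0.1428571) = √0.1785714 = 0.422577
z = (z1 − z2)/SE = (-0.526890 − 0.829114) / 0.422577 = -1.356004 / 0.422577 = -3.209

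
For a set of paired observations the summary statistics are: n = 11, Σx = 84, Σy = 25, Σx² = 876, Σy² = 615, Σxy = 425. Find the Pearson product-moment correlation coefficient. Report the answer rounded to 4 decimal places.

Numerator: nΣxy − (Σx)(Σy) = 11·425 − (84)(25) = 2575
Denominator: √[(nΣx²−(Σx)²)(nΣy²−(Σy)²)]
  nΣx²−(Σx)² = 11·876 − 7056 = 2580;  nΣy²−(Σy)² = 11·615 − 625 = 6140
  √(2580·6140) = √15841200 = 3980.1005
r = 2575 / 3980.1005 = 0.6470

0.6470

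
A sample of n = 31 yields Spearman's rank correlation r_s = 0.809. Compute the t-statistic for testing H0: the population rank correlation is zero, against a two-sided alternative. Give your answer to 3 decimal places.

t = r_s·√(n−2) / √(1−r_s²) with r_s = 0.809, n = 31
  = 0.809·√29 / √(1 − 0.654481)
  = 0.809·5.385165 / 0.587809
  = 4.356598 / 0.587809 = 7.412

7.412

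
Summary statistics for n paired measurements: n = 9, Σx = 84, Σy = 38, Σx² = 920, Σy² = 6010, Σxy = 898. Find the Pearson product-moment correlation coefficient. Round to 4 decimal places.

S_xy = nΣxy − ΣxΣy = 9·898 − 84·38 = 8082 − 3192 = 4890
S_xx = nΣx² − (Σx)² = 9·920 − 84² = 8280 − 7056 = 1224
S_yy = nΣy² − (Σy)² = 9·6010 − 38² = 54090 − 1444 = 52646
r = S_xy / √(S_xx·S_yy) = 4890 / √(1224·52646) = 4890 / √64438704 = 4890 / 8027.3722 = 0.6092

0.6092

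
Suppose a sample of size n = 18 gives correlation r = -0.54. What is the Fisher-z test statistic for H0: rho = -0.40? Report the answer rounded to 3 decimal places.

Fisher z: atanh(-0.54) = -0.604156, atanh(-0.40) = -0.423649
z = (z_r − z_0)·√(n−3) = (-0.604156 − (-0.423649))·√15 = -0.180507 · 3.872983 = -0.699

-0.699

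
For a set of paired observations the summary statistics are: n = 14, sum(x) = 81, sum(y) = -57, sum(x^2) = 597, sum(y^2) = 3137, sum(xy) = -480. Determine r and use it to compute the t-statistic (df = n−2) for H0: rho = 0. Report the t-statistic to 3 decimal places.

-0.879

S_xy = nΣxy − ΣxΣy = 14·(-480) − 81·(-57) = -6720 − (-4617) = -2103
S_xx = nΣx² − (Σx)² = 14·597 − 81² = 8358 − 6561 = 1797
S_yy = nΣy² − (Σy)² = 14·3137 − (-57)² = 43918 − 3249 = 40669
r = S_xy / √(S_xx·S_yy) = -2103 / √(1797·40669) = -2103 / √73082193 = -2103 / 8548.8124 = -0.2460
t = r·√(n−2)/√(1−r²) = -0.2460·√12 / √(1−0.060516) = -0.852169 / 0.969270 = -0.879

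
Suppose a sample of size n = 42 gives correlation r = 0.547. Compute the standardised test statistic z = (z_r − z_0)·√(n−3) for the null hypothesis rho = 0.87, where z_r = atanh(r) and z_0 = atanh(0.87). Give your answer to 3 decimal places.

z_r = atanh(0.547) = 0.614090,  z_0 = atanh(0.87) = 1.333080
SE = 1/√(n−3) = 1/√39 = 0.160128
z = (z_r − z_0)/SE = (0.614090 − 1.333080) / 0.160128 = -0.718990 / 0.160128 = -4.490

-4.490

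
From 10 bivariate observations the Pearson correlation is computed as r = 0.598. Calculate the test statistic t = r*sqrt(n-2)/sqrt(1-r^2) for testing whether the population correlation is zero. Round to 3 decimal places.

1 − r² = 1 − 0.357604 = 0.642396;  √(1−r²) = 0.801496
√(n−2) = √8 = 2.828427
t = r·√(n−2)/√(1−r²) = 0.598 · 2.828427 / 0.801496 = 2.110

2.110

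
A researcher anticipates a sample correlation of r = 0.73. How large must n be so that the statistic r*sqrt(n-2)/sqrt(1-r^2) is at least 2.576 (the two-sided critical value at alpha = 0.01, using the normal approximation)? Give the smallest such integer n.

8

Need r·√(n−2)/√(1−r²) ≥ 2.576
√(n−2) ≥ 2.576·√(1−0.5329) / 0.73 = 2.576·0.683447 / 0.73 = 2.4117
n−2 ≥ 5.8163  ⇒  n ≥ 7.8163
Smallest integer n = 8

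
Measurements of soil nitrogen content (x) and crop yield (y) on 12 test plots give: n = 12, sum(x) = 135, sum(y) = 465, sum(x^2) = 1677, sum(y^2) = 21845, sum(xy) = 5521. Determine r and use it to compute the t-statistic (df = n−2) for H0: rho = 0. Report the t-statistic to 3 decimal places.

1.269

S_xy = nΣxy − ΣxΣy = 12·5521 − 135·465 = 66252 − 62775 = 3477
S_xx = nΣx² − (Σx)² = 12·1677 − 135² = 20124 − 18225 = 1899
S_yy = nΣy² − (Σy)² = 12·21845 − 465² = 262140 − 216225 = 45915
r = S_xy / √(S_xx·S_yy) = 3477 / √(1899·45915) = 3477 / √87192585 = 3477 / 9337.6970 = 0.3724
t = r·√(n−2)/√(1−r²) = 0.3724·√10 / √(1−0.138682) = 1.177632 / 0.928072 = 1.269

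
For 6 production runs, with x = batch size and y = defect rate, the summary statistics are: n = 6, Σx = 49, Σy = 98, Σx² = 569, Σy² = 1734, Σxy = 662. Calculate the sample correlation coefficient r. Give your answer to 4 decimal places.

Numerator: nΣxy − (Σx)(Σy) = 6·662 − (49)(98) = -830
Denominator: √[(nΣx²−(Σx)²)(nΣy²−(Σy)²)]
  nΣx²−(Σx)² = 6·569 − 2401 = 1013;  nΣy²−(Σy)² = 6·1734 − 9604 = 800
  √(1013·800) = √810400 = 900.2222
r = -830 / 900.2222 = -0.9220

-0.9220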